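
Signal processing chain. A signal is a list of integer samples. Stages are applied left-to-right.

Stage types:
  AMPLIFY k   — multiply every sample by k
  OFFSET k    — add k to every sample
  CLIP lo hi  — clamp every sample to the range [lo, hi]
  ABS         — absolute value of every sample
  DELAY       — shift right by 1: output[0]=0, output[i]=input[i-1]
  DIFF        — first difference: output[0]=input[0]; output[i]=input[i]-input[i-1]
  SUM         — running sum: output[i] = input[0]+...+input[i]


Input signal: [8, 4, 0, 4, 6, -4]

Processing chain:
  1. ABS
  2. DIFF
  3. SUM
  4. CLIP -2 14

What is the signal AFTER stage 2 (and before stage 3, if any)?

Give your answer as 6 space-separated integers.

Answer: 8 -4 -4 4 2 -2

Derivation:
Input: [8, 4, 0, 4, 6, -4]
Stage 1 (ABS): |8|=8, |4|=4, |0|=0, |4|=4, |6|=6, |-4|=4 -> [8, 4, 0, 4, 6, 4]
Stage 2 (DIFF): s[0]=8, 4-8=-4, 0-4=-4, 4-0=4, 6-4=2, 4-6=-2 -> [8, -4, -4, 4, 2, -2]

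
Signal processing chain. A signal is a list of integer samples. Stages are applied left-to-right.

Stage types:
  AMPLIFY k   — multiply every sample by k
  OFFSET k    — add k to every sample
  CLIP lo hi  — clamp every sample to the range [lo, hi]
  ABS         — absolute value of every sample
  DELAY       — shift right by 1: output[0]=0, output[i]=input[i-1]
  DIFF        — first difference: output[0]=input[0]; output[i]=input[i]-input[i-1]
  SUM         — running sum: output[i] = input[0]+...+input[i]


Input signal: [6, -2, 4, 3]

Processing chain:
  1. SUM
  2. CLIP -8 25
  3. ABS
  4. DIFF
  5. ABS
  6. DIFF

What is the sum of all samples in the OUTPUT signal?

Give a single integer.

Input: [6, -2, 4, 3]
Stage 1 (SUM): sum[0..0]=6, sum[0..1]=4, sum[0..2]=8, sum[0..3]=11 -> [6, 4, 8, 11]
Stage 2 (CLIP -8 25): clip(6,-8,25)=6, clip(4,-8,25)=4, clip(8,-8,25)=8, clip(11,-8,25)=11 -> [6, 4, 8, 11]
Stage 3 (ABS): |6|=6, |4|=4, |8|=8, |11|=11 -> [6, 4, 8, 11]
Stage 4 (DIFF): s[0]=6, 4-6=-2, 8-4=4, 11-8=3 -> [6, -2, 4, 3]
Stage 5 (ABS): |6|=6, |-2|=2, |4|=4, |3|=3 -> [6, 2, 4, 3]
Stage 6 (DIFF): s[0]=6, 2-6=-4, 4-2=2, 3-4=-1 -> [6, -4, 2, -1]
Output sum: 3

Answer: 3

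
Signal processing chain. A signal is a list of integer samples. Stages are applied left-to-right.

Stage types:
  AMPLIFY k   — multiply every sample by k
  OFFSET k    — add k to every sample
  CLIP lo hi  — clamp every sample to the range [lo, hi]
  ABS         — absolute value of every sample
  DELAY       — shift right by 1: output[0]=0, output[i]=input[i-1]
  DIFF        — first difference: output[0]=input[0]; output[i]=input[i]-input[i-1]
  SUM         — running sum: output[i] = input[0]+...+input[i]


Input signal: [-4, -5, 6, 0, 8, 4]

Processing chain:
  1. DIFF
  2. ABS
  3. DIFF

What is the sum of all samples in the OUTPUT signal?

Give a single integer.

Input: [-4, -5, 6, 0, 8, 4]
Stage 1 (DIFF): s[0]=-4, -5--4=-1, 6--5=11, 0-6=-6, 8-0=8, 4-8=-4 -> [-4, -1, 11, -6, 8, -4]
Stage 2 (ABS): |-4|=4, |-1|=1, |11|=11, |-6|=6, |8|=8, |-4|=4 -> [4, 1, 11, 6, 8, 4]
Stage 3 (DIFF): s[0]=4, 1-4=-3, 11-1=10, 6-11=-5, 8-6=2, 4-8=-4 -> [4, -3, 10, -5, 2, -4]
Output sum: 4

Answer: 4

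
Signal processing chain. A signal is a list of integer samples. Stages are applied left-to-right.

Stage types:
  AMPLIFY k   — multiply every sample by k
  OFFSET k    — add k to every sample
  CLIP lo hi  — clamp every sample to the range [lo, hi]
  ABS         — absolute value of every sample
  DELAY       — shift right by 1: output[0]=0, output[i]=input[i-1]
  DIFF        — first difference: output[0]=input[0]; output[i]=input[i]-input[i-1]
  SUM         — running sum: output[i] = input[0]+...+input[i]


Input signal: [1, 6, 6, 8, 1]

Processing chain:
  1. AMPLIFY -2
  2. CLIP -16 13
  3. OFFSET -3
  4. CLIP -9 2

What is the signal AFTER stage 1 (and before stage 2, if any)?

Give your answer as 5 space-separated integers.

Answer: -2 -12 -12 -16 -2

Derivation:
Input: [1, 6, 6, 8, 1]
Stage 1 (AMPLIFY -2): 1*-2=-2, 6*-2=-12, 6*-2=-12, 8*-2=-16, 1*-2=-2 -> [-2, -12, -12, -16, -2]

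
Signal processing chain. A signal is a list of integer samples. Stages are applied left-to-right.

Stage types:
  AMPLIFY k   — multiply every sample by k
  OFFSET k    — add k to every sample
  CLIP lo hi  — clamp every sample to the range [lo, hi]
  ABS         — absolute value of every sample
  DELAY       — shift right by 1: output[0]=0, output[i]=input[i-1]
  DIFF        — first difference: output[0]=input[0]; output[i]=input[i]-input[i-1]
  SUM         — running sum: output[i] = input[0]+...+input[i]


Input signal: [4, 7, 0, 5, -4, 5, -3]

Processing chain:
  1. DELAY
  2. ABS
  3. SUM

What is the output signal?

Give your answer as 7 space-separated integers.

Answer: 0 4 11 11 16 20 25

Derivation:
Input: [4, 7, 0, 5, -4, 5, -3]
Stage 1 (DELAY): [0, 4, 7, 0, 5, -4, 5] = [0, 4, 7, 0, 5, -4, 5] -> [0, 4, 7, 0, 5, -4, 5]
Stage 2 (ABS): |0|=0, |4|=4, |7|=7, |0|=0, |5|=5, |-4|=4, |5|=5 -> [0, 4, 7, 0, 5, 4, 5]
Stage 3 (SUM): sum[0..0]=0, sum[0..1]=4, sum[0..2]=11, sum[0..3]=11, sum[0..4]=16, sum[0..5]=20, sum[0..6]=25 -> [0, 4, 11, 11, 16, 20, 25]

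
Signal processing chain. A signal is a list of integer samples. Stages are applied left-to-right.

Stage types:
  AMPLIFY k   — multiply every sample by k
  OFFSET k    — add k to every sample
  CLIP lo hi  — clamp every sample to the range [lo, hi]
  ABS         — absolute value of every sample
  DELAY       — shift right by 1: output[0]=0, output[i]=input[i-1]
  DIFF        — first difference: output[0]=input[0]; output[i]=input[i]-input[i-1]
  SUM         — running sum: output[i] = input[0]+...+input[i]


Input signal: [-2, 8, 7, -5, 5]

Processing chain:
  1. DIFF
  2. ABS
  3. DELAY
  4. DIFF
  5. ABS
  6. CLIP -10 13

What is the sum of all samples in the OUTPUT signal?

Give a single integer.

Answer: 30

Derivation:
Input: [-2, 8, 7, -5, 5]
Stage 1 (DIFF): s[0]=-2, 8--2=10, 7-8=-1, -5-7=-12, 5--5=10 -> [-2, 10, -1, -12, 10]
Stage 2 (ABS): |-2|=2, |10|=10, |-1|=1, |-12|=12, |10|=10 -> [2, 10, 1, 12, 10]
Stage 3 (DELAY): [0, 2, 10, 1, 12] = [0, 2, 10, 1, 12] -> [0, 2, 10, 1, 12]
Stage 4 (DIFF): s[0]=0, 2-0=2, 10-2=8, 1-10=-9, 12-1=11 -> [0, 2, 8, -9, 11]
Stage 5 (ABS): |0|=0, |2|=2, |8|=8, |-9|=9, |11|=11 -> [0, 2, 8, 9, 11]
Stage 6 (CLIP -10 13): clip(0,-10,13)=0, clip(2,-10,13)=2, clip(8,-10,13)=8, clip(9,-10,13)=9, clip(11,-10,13)=11 -> [0, 2, 8, 9, 11]
Output sum: 30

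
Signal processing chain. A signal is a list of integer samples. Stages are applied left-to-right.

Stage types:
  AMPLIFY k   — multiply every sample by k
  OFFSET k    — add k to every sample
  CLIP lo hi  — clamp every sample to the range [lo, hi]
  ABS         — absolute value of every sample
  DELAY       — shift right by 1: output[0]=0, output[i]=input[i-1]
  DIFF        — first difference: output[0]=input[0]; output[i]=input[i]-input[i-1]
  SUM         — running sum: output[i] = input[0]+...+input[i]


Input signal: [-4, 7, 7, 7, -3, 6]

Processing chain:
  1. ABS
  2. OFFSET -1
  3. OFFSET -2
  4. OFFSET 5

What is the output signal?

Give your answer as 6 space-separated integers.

Input: [-4, 7, 7, 7, -3, 6]
Stage 1 (ABS): |-4|=4, |7|=7, |7|=7, |7|=7, |-3|=3, |6|=6 -> [4, 7, 7, 7, 3, 6]
Stage 2 (OFFSET -1): 4+-1=3, 7+-1=6, 7+-1=6, 7+-1=6, 3+-1=2, 6+-1=5 -> [3, 6, 6, 6, 2, 5]
Stage 3 (OFFSET -2): 3+-2=1, 6+-2=4, 6+-2=4, 6+-2=4, 2+-2=0, 5+-2=3 -> [1, 4, 4, 4, 0, 3]
Stage 4 (OFFSET 5): 1+5=6, 4+5=9, 4+5=9, 4+5=9, 0+5=5, 3+5=8 -> [6, 9, 9, 9, 5, 8]

Answer: 6 9 9 9 5 8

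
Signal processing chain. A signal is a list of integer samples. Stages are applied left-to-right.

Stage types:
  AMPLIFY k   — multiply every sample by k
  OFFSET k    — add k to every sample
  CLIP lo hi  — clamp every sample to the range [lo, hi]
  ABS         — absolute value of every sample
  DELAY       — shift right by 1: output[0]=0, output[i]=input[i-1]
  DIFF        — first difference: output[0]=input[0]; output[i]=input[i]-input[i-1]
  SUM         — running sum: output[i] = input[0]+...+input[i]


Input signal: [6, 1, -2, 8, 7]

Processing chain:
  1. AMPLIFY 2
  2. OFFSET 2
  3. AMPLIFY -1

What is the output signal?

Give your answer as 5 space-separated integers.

Input: [6, 1, -2, 8, 7]
Stage 1 (AMPLIFY 2): 6*2=12, 1*2=2, -2*2=-4, 8*2=16, 7*2=14 -> [12, 2, -4, 16, 14]
Stage 2 (OFFSET 2): 12+2=14, 2+2=4, -4+2=-2, 16+2=18, 14+2=16 -> [14, 4, -2, 18, 16]
Stage 3 (AMPLIFY -1): 14*-1=-14, 4*-1=-4, -2*-1=2, 18*-1=-18, 16*-1=-16 -> [-14, -4, 2, -18, -16]

Answer: -14 -4 2 -18 -16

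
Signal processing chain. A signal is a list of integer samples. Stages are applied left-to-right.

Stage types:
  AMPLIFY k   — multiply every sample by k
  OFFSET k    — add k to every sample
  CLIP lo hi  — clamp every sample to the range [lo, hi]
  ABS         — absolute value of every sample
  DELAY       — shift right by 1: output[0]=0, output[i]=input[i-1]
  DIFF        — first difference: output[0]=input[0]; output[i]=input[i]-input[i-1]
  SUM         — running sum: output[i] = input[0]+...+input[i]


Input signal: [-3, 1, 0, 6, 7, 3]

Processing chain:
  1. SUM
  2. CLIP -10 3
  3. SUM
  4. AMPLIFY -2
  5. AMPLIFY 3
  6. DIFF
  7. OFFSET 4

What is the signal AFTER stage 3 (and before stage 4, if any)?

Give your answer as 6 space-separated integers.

Answer: -3 -5 -7 -4 -1 2

Derivation:
Input: [-3, 1, 0, 6, 7, 3]
Stage 1 (SUM): sum[0..0]=-3, sum[0..1]=-2, sum[0..2]=-2, sum[0..3]=4, sum[0..4]=11, sum[0..5]=14 -> [-3, -2, -2, 4, 11, 14]
Stage 2 (CLIP -10 3): clip(-3,-10,3)=-3, clip(-2,-10,3)=-2, clip(-2,-10,3)=-2, clip(4,-10,3)=3, clip(11,-10,3)=3, clip(14,-10,3)=3 -> [-3, -2, -2, 3, 3, 3]
Stage 3 (SUM): sum[0..0]=-3, sum[0..1]=-5, sum[0..2]=-7, sum[0..3]=-4, sum[0..4]=-1, sum[0..5]=2 -> [-3, -5, -7, -4, -1, 2]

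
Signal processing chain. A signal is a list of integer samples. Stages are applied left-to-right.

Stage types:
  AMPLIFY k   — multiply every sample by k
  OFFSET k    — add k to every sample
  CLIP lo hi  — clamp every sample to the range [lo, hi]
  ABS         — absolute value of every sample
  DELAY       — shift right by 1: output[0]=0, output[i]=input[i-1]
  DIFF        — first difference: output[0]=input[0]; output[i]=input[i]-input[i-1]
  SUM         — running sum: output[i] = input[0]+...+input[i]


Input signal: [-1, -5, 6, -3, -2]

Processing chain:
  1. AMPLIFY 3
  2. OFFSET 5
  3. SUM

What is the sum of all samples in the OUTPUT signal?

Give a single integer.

Answer: 30

Derivation:
Input: [-1, -5, 6, -3, -2]
Stage 1 (AMPLIFY 3): -1*3=-3, -5*3=-15, 6*3=18, -3*3=-9, -2*3=-6 -> [-3, -15, 18, -9, -6]
Stage 2 (OFFSET 5): -3+5=2, -15+5=-10, 18+5=23, -9+5=-4, -6+5=-1 -> [2, -10, 23, -4, -1]
Stage 3 (SUM): sum[0..0]=2, sum[0..1]=-8, sum[0..2]=15, sum[0..3]=11, sum[0..4]=10 -> [2, -8, 15, 11, 10]
Output sum: 30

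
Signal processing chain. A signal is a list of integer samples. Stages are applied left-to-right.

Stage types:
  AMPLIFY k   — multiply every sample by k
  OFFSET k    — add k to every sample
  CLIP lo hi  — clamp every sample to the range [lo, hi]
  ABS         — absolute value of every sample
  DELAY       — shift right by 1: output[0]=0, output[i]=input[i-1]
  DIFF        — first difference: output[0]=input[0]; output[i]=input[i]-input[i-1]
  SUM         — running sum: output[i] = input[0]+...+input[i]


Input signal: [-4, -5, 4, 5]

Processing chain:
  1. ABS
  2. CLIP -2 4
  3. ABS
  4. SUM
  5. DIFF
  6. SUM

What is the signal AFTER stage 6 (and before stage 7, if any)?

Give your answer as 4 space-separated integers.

Input: [-4, -5, 4, 5]
Stage 1 (ABS): |-4|=4, |-5|=5, |4|=4, |5|=5 -> [4, 5, 4, 5]
Stage 2 (CLIP -2 4): clip(4,-2,4)=4, clip(5,-2,4)=4, clip(4,-2,4)=4, clip(5,-2,4)=4 -> [4, 4, 4, 4]
Stage 3 (ABS): |4|=4, |4|=4, |4|=4, |4|=4 -> [4, 4, 4, 4]
Stage 4 (SUM): sum[0..0]=4, sum[0..1]=8, sum[0..2]=12, sum[0..3]=16 -> [4, 8, 12, 16]
Stage 5 (DIFF): s[0]=4, 8-4=4, 12-8=4, 16-12=4 -> [4, 4, 4, 4]
Stage 6 (SUM): sum[0..0]=4, sum[0..1]=8, sum[0..2]=12, sum[0..3]=16 -> [4, 8, 12, 16]

Answer: 4 8 12 16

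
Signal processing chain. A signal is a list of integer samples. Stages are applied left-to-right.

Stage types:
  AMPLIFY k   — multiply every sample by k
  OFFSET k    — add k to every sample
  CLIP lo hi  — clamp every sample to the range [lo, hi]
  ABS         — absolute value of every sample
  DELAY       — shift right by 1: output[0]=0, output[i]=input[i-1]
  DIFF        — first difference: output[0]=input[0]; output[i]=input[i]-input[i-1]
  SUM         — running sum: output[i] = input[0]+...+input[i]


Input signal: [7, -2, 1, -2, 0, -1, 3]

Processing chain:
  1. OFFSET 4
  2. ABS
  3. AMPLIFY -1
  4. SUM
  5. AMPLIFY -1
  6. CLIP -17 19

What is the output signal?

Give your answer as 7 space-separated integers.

Input: [7, -2, 1, -2, 0, -1, 3]
Stage 1 (OFFSET 4): 7+4=11, -2+4=2, 1+4=5, -2+4=2, 0+4=4, -1+4=3, 3+4=7 -> [11, 2, 5, 2, 4, 3, 7]
Stage 2 (ABS): |11|=11, |2|=2, |5|=5, |2|=2, |4|=4, |3|=3, |7|=7 -> [11, 2, 5, 2, 4, 3, 7]
Stage 3 (AMPLIFY -1): 11*-1=-11, 2*-1=-2, 5*-1=-5, 2*-1=-2, 4*-1=-4, 3*-1=-3, 7*-1=-7 -> [-11, -2, -5, -2, -4, -3, -7]
Stage 4 (SUM): sum[0..0]=-11, sum[0..1]=-13, sum[0..2]=-18, sum[0..3]=-20, sum[0..4]=-24, sum[0..5]=-27, sum[0..6]=-34 -> [-11, -13, -18, -20, -24, -27, -34]
Stage 5 (AMPLIFY -1): -11*-1=11, -13*-1=13, -18*-1=18, -20*-1=20, -24*-1=24, -27*-1=27, -34*-1=34 -> [11, 13, 18, 20, 24, 27, 34]
Stage 6 (CLIP -17 19): clip(11,-17,19)=11, clip(13,-17,19)=13, clip(18,-17,19)=18, clip(20,-17,19)=19, clip(24,-17,19)=19, clip(27,-17,19)=19, clip(34,-17,19)=19 -> [11, 13, 18, 19, 19, 19, 19]

Answer: 11 13 18 19 19 19 19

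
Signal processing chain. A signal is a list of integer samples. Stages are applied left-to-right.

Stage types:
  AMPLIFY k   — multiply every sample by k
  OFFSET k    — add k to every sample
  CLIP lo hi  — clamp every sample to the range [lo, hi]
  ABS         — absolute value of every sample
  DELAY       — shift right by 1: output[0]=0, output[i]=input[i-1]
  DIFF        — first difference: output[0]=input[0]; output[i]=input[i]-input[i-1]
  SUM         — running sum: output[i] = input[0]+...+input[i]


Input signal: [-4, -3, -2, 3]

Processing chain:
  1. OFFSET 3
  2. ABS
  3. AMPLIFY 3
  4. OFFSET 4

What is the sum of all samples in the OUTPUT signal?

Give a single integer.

Answer: 40

Derivation:
Input: [-4, -3, -2, 3]
Stage 1 (OFFSET 3): -4+3=-1, -3+3=0, -2+3=1, 3+3=6 -> [-1, 0, 1, 6]
Stage 2 (ABS): |-1|=1, |0|=0, |1|=1, |6|=6 -> [1, 0, 1, 6]
Stage 3 (AMPLIFY 3): 1*3=3, 0*3=0, 1*3=3, 6*3=18 -> [3, 0, 3, 18]
Stage 4 (OFFSET 4): 3+4=7, 0+4=4, 3+4=7, 18+4=22 -> [7, 4, 7, 22]
Output sum: 40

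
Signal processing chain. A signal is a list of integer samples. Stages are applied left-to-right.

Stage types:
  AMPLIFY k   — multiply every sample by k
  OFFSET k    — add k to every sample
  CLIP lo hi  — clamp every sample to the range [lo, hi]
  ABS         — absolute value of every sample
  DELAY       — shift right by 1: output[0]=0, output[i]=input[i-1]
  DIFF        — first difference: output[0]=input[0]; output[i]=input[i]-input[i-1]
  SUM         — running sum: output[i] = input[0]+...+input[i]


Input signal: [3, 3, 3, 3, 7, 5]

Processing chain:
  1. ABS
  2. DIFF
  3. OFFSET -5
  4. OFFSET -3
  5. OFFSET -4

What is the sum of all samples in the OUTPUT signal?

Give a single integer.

Input: [3, 3, 3, 3, 7, 5]
Stage 1 (ABS): |3|=3, |3|=3, |3|=3, |3|=3, |7|=7, |5|=5 -> [3, 3, 3, 3, 7, 5]
Stage 2 (DIFF): s[0]=3, 3-3=0, 3-3=0, 3-3=0, 7-3=4, 5-7=-2 -> [3, 0, 0, 0, 4, -2]
Stage 3 (OFFSET -5): 3+-5=-2, 0+-5=-5, 0+-5=-5, 0+-5=-5, 4+-5=-1, -2+-5=-7 -> [-2, -5, -5, -5, -1, -7]
Stage 4 (OFFSET -3): -2+-3=-5, -5+-3=-8, -5+-3=-8, -5+-3=-8, -1+-3=-4, -7+-3=-10 -> [-5, -8, -8, -8, -4, -10]
Stage 5 (OFFSET -4): -5+-4=-9, -8+-4=-12, -8+-4=-12, -8+-4=-12, -4+-4=-8, -10+-4=-14 -> [-9, -12, -12, -12, -8, -14]
Output sum: -67

Answer: -67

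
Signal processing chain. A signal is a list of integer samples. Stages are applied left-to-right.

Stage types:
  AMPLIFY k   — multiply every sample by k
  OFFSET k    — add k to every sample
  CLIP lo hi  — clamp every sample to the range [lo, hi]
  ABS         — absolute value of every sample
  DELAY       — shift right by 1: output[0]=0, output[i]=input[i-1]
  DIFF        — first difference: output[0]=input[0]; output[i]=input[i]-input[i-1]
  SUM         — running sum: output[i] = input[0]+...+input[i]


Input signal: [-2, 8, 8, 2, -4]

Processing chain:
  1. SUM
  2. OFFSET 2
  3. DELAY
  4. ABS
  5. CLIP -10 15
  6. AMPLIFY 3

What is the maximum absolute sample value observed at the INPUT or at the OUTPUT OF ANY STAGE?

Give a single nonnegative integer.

Answer: 45

Derivation:
Input: [-2, 8, 8, 2, -4] (max |s|=8)
Stage 1 (SUM): sum[0..0]=-2, sum[0..1]=6, sum[0..2]=14, sum[0..3]=16, sum[0..4]=12 -> [-2, 6, 14, 16, 12] (max |s|=16)
Stage 2 (OFFSET 2): -2+2=0, 6+2=8, 14+2=16, 16+2=18, 12+2=14 -> [0, 8, 16, 18, 14] (max |s|=18)
Stage 3 (DELAY): [0, 0, 8, 16, 18] = [0, 0, 8, 16, 18] -> [0, 0, 8, 16, 18] (max |s|=18)
Stage 4 (ABS): |0|=0, |0|=0, |8|=8, |16|=16, |18|=18 -> [0, 0, 8, 16, 18] (max |s|=18)
Stage 5 (CLIP -10 15): clip(0,-10,15)=0, clip(0,-10,15)=0, clip(8,-10,15)=8, clip(16,-10,15)=15, clip(18,-10,15)=15 -> [0, 0, 8, 15, 15] (max |s|=15)
Stage 6 (AMPLIFY 3): 0*3=0, 0*3=0, 8*3=24, 15*3=45, 15*3=45 -> [0, 0, 24, 45, 45] (max |s|=45)
Overall max amplitude: 45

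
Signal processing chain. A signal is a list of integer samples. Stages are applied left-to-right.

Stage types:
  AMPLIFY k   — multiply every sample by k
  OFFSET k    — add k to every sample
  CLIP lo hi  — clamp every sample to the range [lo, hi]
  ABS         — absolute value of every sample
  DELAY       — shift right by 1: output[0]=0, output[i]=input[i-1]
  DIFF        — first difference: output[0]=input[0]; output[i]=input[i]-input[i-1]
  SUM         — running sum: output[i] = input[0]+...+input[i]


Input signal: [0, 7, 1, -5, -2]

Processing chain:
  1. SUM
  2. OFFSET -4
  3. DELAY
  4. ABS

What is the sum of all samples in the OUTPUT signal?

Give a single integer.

Answer: 12

Derivation:
Input: [0, 7, 1, -5, -2]
Stage 1 (SUM): sum[0..0]=0, sum[0..1]=7, sum[0..2]=8, sum[0..3]=3, sum[0..4]=1 -> [0, 7, 8, 3, 1]
Stage 2 (OFFSET -4): 0+-4=-4, 7+-4=3, 8+-4=4, 3+-4=-1, 1+-4=-3 -> [-4, 3, 4, -1, -3]
Stage 3 (DELAY): [0, -4, 3, 4, -1] = [0, -4, 3, 4, -1] -> [0, -4, 3, 4, -1]
Stage 4 (ABS): |0|=0, |-4|=4, |3|=3, |4|=4, |-1|=1 -> [0, 4, 3, 4, 1]
Output sum: 12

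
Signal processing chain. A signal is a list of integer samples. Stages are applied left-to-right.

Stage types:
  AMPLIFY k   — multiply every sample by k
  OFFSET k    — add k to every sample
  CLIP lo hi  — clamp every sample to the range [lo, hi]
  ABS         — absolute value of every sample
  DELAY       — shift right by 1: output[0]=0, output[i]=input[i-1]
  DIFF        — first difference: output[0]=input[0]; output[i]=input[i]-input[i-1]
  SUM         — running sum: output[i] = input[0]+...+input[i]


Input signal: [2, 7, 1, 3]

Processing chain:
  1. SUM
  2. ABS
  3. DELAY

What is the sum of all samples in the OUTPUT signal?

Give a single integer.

Input: [2, 7, 1, 3]
Stage 1 (SUM): sum[0..0]=2, sum[0..1]=9, sum[0..2]=10, sum[0..3]=13 -> [2, 9, 10, 13]
Stage 2 (ABS): |2|=2, |9|=9, |10|=10, |13|=13 -> [2, 9, 10, 13]
Stage 3 (DELAY): [0, 2, 9, 10] = [0, 2, 9, 10] -> [0, 2, 9, 10]
Output sum: 21

Answer: 21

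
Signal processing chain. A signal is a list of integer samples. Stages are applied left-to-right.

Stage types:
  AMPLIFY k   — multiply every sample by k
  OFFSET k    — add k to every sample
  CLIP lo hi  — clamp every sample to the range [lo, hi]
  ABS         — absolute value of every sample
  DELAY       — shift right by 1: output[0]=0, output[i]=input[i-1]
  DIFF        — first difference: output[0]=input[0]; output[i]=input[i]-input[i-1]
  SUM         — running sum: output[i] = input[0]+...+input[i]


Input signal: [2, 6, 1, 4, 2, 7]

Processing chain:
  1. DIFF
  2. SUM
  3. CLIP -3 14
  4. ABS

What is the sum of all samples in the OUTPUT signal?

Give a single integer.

Input: [2, 6, 1, 4, 2, 7]
Stage 1 (DIFF): s[0]=2, 6-2=4, 1-6=-5, 4-1=3, 2-4=-2, 7-2=5 -> [2, 4, -5, 3, -2, 5]
Stage 2 (SUM): sum[0..0]=2, sum[0..1]=6, sum[0..2]=1, sum[0..3]=4, sum[0..4]=2, sum[0..5]=7 -> [2, 6, 1, 4, 2, 7]
Stage 3 (CLIP -3 14): clip(2,-3,14)=2, clip(6,-3,14)=6, clip(1,-3,14)=1, clip(4,-3,14)=4, clip(2,-3,14)=2, clip(7,-3,14)=7 -> [2, 6, 1, 4, 2, 7]
Stage 4 (ABS): |2|=2, |6|=6, |1|=1, |4|=4, |2|=2, |7|=7 -> [2, 6, 1, 4, 2, 7]
Output sum: 22

Answer: 22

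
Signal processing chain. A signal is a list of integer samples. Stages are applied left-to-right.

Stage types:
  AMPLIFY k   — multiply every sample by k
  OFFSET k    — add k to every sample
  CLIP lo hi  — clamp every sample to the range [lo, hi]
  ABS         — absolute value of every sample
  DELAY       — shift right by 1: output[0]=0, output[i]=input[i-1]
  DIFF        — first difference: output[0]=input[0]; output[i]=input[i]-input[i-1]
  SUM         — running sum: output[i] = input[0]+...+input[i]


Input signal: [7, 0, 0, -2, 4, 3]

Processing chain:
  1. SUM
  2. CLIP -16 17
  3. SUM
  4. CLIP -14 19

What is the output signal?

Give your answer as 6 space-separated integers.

Answer: 7 14 19 19 19 19

Derivation:
Input: [7, 0, 0, -2, 4, 3]
Stage 1 (SUM): sum[0..0]=7, sum[0..1]=7, sum[0..2]=7, sum[0..3]=5, sum[0..4]=9, sum[0..5]=12 -> [7, 7, 7, 5, 9, 12]
Stage 2 (CLIP -16 17): clip(7,-16,17)=7, clip(7,-16,17)=7, clip(7,-16,17)=7, clip(5,-16,17)=5, clip(9,-16,17)=9, clip(12,-16,17)=12 -> [7, 7, 7, 5, 9, 12]
Stage 3 (SUM): sum[0..0]=7, sum[0..1]=14, sum[0..2]=21, sum[0..3]=26, sum[0..4]=35, sum[0..5]=47 -> [7, 14, 21, 26, 35, 47]
Stage 4 (CLIP -14 19): clip(7,-14,19)=7, clip(14,-14,19)=14, clip(21,-14,19)=19, clip(26,-14,19)=19, clip(35,-14,19)=19, clip(47,-14,19)=19 -> [7, 14, 19, 19, 19, 19]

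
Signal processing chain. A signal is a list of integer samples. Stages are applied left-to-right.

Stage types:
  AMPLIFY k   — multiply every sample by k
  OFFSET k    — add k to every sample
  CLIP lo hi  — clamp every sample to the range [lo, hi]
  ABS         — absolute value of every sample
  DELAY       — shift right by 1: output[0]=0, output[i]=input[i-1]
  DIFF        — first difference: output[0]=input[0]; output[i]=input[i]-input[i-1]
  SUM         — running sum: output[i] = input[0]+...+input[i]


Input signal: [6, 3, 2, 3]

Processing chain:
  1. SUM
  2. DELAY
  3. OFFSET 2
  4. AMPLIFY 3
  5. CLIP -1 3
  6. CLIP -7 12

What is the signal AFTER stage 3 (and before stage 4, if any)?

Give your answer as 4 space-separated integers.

Answer: 2 8 11 13

Derivation:
Input: [6, 3, 2, 3]
Stage 1 (SUM): sum[0..0]=6, sum[0..1]=9, sum[0..2]=11, sum[0..3]=14 -> [6, 9, 11, 14]
Stage 2 (DELAY): [0, 6, 9, 11] = [0, 6, 9, 11] -> [0, 6, 9, 11]
Stage 3 (OFFSET 2): 0+2=2, 6+2=8, 9+2=11, 11+2=13 -> [2, 8, 11, 13]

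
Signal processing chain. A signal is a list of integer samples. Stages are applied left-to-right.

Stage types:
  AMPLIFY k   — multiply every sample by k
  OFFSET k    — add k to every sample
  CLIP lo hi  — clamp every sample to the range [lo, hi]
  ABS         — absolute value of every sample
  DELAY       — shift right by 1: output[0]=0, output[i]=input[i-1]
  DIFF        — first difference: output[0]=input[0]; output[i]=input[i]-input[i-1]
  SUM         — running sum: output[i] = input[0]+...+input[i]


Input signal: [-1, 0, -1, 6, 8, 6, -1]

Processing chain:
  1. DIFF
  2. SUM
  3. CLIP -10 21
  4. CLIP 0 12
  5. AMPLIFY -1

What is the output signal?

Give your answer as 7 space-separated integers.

Answer: 0 0 0 -6 -8 -6 0

Derivation:
Input: [-1, 0, -1, 6, 8, 6, -1]
Stage 1 (DIFF): s[0]=-1, 0--1=1, -1-0=-1, 6--1=7, 8-6=2, 6-8=-2, -1-6=-7 -> [-1, 1, -1, 7, 2, -2, -7]
Stage 2 (SUM): sum[0..0]=-1, sum[0..1]=0, sum[0..2]=-1, sum[0..3]=6, sum[0..4]=8, sum[0..5]=6, sum[0..6]=-1 -> [-1, 0, -1, 6, 8, 6, -1]
Stage 3 (CLIP -10 21): clip(-1,-10,21)=-1, clip(0,-10,21)=0, clip(-1,-10,21)=-1, clip(6,-10,21)=6, clip(8,-10,21)=8, clip(6,-10,21)=6, clip(-1,-10,21)=-1 -> [-1, 0, -1, 6, 8, 6, -1]
Stage 4 (CLIP 0 12): clip(-1,0,12)=0, clip(0,0,12)=0, clip(-1,0,12)=0, clip(6,0,12)=6, clip(8,0,12)=8, clip(6,0,12)=6, clip(-1,0,12)=0 -> [0, 0, 0, 6, 8, 6, 0]
Stage 5 (AMPLIFY -1): 0*-1=0, 0*-1=0, 0*-1=0, 6*-1=-6, 8*-1=-8, 6*-1=-6, 0*-1=0 -> [0, 0, 0, -6, -8, -6, 0]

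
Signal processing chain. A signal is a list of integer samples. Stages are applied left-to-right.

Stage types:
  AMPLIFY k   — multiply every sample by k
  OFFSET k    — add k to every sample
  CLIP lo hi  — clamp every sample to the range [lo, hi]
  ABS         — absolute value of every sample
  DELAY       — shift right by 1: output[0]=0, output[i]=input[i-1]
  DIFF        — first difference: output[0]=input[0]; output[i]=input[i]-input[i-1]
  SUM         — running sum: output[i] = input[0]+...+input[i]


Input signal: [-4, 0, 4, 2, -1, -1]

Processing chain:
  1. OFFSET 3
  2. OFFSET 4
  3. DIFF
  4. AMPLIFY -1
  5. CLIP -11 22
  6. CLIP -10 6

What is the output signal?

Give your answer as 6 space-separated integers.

Answer: -3 -4 -4 2 3 0

Derivation:
Input: [-4, 0, 4, 2, -1, -1]
Stage 1 (OFFSET 3): -4+3=-1, 0+3=3, 4+3=7, 2+3=5, -1+3=2, -1+3=2 -> [-1, 3, 7, 5, 2, 2]
Stage 2 (OFFSET 4): -1+4=3, 3+4=7, 7+4=11, 5+4=9, 2+4=6, 2+4=6 -> [3, 7, 11, 9, 6, 6]
Stage 3 (DIFF): s[0]=3, 7-3=4, 11-7=4, 9-11=-2, 6-9=-3, 6-6=0 -> [3, 4, 4, -2, -3, 0]
Stage 4 (AMPLIFY -1): 3*-1=-3, 4*-1=-4, 4*-1=-4, -2*-1=2, -3*-1=3, 0*-1=0 -> [-3, -4, -4, 2, 3, 0]
Stage 5 (CLIP -11 22): clip(-3,-11,22)=-3, clip(-4,-11,22)=-4, clip(-4,-11,22)=-4, clip(2,-11,22)=2, clip(3,-11,22)=3, clip(0,-11,22)=0 -> [-3, -4, -4, 2, 3, 0]
Stage 6 (CLIP -10 6): clip(-3,-10,6)=-3, clip(-4,-10,6)=-4, clip(-4,-10,6)=-4, clip(2,-10,6)=2, clip(3,-10,6)=3, clip(0,-10,6)=0 -> [-3, -4, -4, 2, 3, 0]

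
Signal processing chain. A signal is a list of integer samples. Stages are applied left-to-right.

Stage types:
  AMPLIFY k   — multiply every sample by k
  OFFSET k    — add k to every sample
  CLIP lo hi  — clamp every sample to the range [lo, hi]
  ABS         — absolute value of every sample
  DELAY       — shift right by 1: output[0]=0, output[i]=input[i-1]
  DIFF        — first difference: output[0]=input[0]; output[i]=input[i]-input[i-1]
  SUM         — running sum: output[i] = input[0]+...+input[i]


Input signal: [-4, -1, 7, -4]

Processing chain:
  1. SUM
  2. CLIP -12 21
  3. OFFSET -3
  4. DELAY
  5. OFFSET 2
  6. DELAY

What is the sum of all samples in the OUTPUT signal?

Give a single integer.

Answer: -9

Derivation:
Input: [-4, -1, 7, -4]
Stage 1 (SUM): sum[0..0]=-4, sum[0..1]=-5, sum[0..2]=2, sum[0..3]=-2 -> [-4, -5, 2, -2]
Stage 2 (CLIP -12 21): clip(-4,-12,21)=-4, clip(-5,-12,21)=-5, clip(2,-12,21)=2, clip(-2,-12,21)=-2 -> [-4, -5, 2, -2]
Stage 3 (OFFSET -3): -4+-3=-7, -5+-3=-8, 2+-3=-1, -2+-3=-5 -> [-7, -8, -1, -5]
Stage 4 (DELAY): [0, -7, -8, -1] = [0, -7, -8, -1] -> [0, -7, -8, -1]
Stage 5 (OFFSET 2): 0+2=2, -7+2=-5, -8+2=-6, -1+2=1 -> [2, -5, -6, 1]
Stage 6 (DELAY): [0, 2, -5, -6] = [0, 2, -5, -6] -> [0, 2, -5, -6]
Output sum: -9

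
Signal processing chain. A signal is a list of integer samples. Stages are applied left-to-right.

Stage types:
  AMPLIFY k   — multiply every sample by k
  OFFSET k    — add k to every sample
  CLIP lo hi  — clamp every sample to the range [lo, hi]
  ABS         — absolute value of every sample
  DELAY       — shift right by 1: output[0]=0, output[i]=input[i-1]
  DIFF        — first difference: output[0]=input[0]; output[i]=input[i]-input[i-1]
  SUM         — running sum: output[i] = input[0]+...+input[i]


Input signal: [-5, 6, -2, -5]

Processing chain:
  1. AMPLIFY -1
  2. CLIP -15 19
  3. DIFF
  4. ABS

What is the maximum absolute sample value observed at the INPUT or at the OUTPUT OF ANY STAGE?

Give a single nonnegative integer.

Answer: 11

Derivation:
Input: [-5, 6, -2, -5] (max |s|=6)
Stage 1 (AMPLIFY -1): -5*-1=5, 6*-1=-6, -2*-1=2, -5*-1=5 -> [5, -6, 2, 5] (max |s|=6)
Stage 2 (CLIP -15 19): clip(5,-15,19)=5, clip(-6,-15,19)=-6, clip(2,-15,19)=2, clip(5,-15,19)=5 -> [5, -6, 2, 5] (max |s|=6)
Stage 3 (DIFF): s[0]=5, -6-5=-11, 2--6=8, 5-2=3 -> [5, -11, 8, 3] (max |s|=11)
Stage 4 (ABS): |5|=5, |-11|=11, |8|=8, |3|=3 -> [5, 11, 8, 3] (max |s|=11)
Overall max amplitude: 11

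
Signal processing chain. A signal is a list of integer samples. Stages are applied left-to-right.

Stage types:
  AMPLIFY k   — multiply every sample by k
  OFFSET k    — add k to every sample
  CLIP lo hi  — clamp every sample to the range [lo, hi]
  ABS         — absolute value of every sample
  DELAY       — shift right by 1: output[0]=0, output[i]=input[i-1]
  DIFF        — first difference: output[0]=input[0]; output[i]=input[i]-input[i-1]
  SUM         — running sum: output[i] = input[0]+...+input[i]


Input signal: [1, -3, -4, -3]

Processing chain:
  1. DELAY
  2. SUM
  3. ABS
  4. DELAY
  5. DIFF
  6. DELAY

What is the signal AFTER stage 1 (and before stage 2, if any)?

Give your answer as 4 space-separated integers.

Input: [1, -3, -4, -3]
Stage 1 (DELAY): [0, 1, -3, -4] = [0, 1, -3, -4] -> [0, 1, -3, -4]

Answer: 0 1 -3 -4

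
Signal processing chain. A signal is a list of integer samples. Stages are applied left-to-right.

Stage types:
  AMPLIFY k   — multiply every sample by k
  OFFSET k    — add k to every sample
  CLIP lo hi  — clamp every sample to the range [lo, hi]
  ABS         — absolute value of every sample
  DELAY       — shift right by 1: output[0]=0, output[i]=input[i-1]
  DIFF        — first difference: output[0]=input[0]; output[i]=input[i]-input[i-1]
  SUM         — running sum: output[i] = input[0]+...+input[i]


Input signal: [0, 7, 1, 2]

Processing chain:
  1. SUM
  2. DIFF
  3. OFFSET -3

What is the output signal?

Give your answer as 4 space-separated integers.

Input: [0, 7, 1, 2]
Stage 1 (SUM): sum[0..0]=0, sum[0..1]=7, sum[0..2]=8, sum[0..3]=10 -> [0, 7, 8, 10]
Stage 2 (DIFF): s[0]=0, 7-0=7, 8-7=1, 10-8=2 -> [0, 7, 1, 2]
Stage 3 (OFFSET -3): 0+-3=-3, 7+-3=4, 1+-3=-2, 2+-3=-1 -> [-3, 4, -2, -1]

Answer: -3 4 -2 -1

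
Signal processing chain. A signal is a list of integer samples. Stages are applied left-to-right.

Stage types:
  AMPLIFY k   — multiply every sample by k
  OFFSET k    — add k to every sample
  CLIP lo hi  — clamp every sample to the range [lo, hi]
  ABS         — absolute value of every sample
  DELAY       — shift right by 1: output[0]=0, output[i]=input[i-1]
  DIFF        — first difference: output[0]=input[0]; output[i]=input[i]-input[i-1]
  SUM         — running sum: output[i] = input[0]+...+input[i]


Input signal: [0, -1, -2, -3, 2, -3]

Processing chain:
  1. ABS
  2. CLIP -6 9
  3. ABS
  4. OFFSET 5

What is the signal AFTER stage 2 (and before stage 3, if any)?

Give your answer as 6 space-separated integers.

Answer: 0 1 2 3 2 3

Derivation:
Input: [0, -1, -2, -3, 2, -3]
Stage 1 (ABS): |0|=0, |-1|=1, |-2|=2, |-3|=3, |2|=2, |-3|=3 -> [0, 1, 2, 3, 2, 3]
Stage 2 (CLIP -6 9): clip(0,-6,9)=0, clip(1,-6,9)=1, clip(2,-6,9)=2, clip(3,-6,9)=3, clip(2,-6,9)=2, clip(3,-6,9)=3 -> [0, 1, 2, 3, 2, 3]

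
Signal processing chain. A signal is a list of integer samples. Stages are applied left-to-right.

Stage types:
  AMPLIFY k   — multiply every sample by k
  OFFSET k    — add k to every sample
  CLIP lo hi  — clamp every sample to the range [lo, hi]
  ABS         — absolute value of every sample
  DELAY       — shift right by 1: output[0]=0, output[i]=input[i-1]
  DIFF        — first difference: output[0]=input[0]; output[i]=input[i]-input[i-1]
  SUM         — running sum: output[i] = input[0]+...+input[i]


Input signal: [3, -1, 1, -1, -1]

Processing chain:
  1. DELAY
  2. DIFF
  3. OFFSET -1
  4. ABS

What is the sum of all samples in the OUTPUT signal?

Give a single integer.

Input: [3, -1, 1, -1, -1]
Stage 1 (DELAY): [0, 3, -1, 1, -1] = [0, 3, -1, 1, -1] -> [0, 3, -1, 1, -1]
Stage 2 (DIFF): s[0]=0, 3-0=3, -1-3=-4, 1--1=2, -1-1=-2 -> [0, 3, -4, 2, -2]
Stage 3 (OFFSET -1): 0+-1=-1, 3+-1=2, -4+-1=-5, 2+-1=1, -2+-1=-3 -> [-1, 2, -5, 1, -3]
Stage 4 (ABS): |-1|=1, |2|=2, |-5|=5, |1|=1, |-3|=3 -> [1, 2, 5, 1, 3]
Output sum: 12

Answer: 12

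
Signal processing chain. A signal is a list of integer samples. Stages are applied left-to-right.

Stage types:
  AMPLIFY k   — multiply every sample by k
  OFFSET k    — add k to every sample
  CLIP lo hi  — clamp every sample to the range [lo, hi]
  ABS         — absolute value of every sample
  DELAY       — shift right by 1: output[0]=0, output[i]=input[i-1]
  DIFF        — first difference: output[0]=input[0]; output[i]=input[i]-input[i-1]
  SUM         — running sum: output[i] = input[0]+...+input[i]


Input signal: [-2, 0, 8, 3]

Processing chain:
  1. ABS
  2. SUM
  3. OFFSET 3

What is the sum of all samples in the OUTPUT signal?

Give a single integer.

Answer: 39

Derivation:
Input: [-2, 0, 8, 3]
Stage 1 (ABS): |-2|=2, |0|=0, |8|=8, |3|=3 -> [2, 0, 8, 3]
Stage 2 (SUM): sum[0..0]=2, sum[0..1]=2, sum[0..2]=10, sum[0..3]=13 -> [2, 2, 10, 13]
Stage 3 (OFFSET 3): 2+3=5, 2+3=5, 10+3=13, 13+3=16 -> [5, 5, 13, 16]
Output sum: 39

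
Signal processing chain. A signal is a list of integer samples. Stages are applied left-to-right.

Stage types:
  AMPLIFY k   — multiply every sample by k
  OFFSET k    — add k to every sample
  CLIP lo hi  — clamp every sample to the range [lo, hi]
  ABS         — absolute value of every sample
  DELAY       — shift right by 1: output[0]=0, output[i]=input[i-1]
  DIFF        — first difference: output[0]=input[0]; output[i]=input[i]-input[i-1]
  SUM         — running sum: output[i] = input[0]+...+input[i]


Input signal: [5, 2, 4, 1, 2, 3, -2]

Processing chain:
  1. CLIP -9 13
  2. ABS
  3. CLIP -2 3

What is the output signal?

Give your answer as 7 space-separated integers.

Answer: 3 2 3 1 2 3 2

Derivation:
Input: [5, 2, 4, 1, 2, 3, -2]
Stage 1 (CLIP -9 13): clip(5,-9,13)=5, clip(2,-9,13)=2, clip(4,-9,13)=4, clip(1,-9,13)=1, clip(2,-9,13)=2, clip(3,-9,13)=3, clip(-2,-9,13)=-2 -> [5, 2, 4, 1, 2, 3, -2]
Stage 2 (ABS): |5|=5, |2|=2, |4|=4, |1|=1, |2|=2, |3|=3, |-2|=2 -> [5, 2, 4, 1, 2, 3, 2]
Stage 3 (CLIP -2 3): clip(5,-2,3)=3, clip(2,-2,3)=2, clip(4,-2,3)=3, clip(1,-2,3)=1, clip(2,-2,3)=2, clip(3,-2,3)=3, clip(2,-2,3)=2 -> [3, 2, 3, 1, 2, 3, 2]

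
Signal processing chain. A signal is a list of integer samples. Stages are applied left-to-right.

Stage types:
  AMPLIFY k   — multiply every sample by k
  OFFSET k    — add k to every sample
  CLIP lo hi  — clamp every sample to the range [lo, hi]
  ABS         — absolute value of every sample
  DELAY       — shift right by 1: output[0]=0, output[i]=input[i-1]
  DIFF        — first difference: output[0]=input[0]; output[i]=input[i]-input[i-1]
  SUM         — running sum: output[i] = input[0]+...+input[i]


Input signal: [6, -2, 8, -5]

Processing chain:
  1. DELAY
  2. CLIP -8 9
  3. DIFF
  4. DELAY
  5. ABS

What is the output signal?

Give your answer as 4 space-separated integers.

Input: [6, -2, 8, -5]
Stage 1 (DELAY): [0, 6, -2, 8] = [0, 6, -2, 8] -> [0, 6, -2, 8]
Stage 2 (CLIP -8 9): clip(0,-8,9)=0, clip(6,-8,9)=6, clip(-2,-8,9)=-2, clip(8,-8,9)=8 -> [0, 6, -2, 8]
Stage 3 (DIFF): s[0]=0, 6-0=6, -2-6=-8, 8--2=10 -> [0, 6, -8, 10]
Stage 4 (DELAY): [0, 0, 6, -8] = [0, 0, 6, -8] -> [0, 0, 6, -8]
Stage 5 (ABS): |0|=0, |0|=0, |6|=6, |-8|=8 -> [0, 0, 6, 8]

Answer: 0 0 6 8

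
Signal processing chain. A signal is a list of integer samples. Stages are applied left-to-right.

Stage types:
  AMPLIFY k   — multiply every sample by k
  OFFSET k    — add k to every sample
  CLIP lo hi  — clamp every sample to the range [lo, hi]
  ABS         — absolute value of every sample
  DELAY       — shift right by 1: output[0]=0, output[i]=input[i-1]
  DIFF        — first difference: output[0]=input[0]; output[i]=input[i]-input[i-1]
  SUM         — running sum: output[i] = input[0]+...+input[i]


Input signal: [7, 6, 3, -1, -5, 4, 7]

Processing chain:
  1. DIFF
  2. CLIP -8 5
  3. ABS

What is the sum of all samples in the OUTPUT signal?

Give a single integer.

Input: [7, 6, 3, -1, -5, 4, 7]
Stage 1 (DIFF): s[0]=7, 6-7=-1, 3-6=-3, -1-3=-4, -5--1=-4, 4--5=9, 7-4=3 -> [7, -1, -3, -4, -4, 9, 3]
Stage 2 (CLIP -8 5): clip(7,-8,5)=5, clip(-1,-8,5)=-1, clip(-3,-8,5)=-3, clip(-4,-8,5)=-4, clip(-4,-8,5)=-4, clip(9,-8,5)=5, clip(3,-8,5)=3 -> [5, -1, -3, -4, -4, 5, 3]
Stage 3 (ABS): |5|=5, |-1|=1, |-3|=3, |-4|=4, |-4|=4, |5|=5, |3|=3 -> [5, 1, 3, 4, 4, 5, 3]
Output sum: 25

Answer: 25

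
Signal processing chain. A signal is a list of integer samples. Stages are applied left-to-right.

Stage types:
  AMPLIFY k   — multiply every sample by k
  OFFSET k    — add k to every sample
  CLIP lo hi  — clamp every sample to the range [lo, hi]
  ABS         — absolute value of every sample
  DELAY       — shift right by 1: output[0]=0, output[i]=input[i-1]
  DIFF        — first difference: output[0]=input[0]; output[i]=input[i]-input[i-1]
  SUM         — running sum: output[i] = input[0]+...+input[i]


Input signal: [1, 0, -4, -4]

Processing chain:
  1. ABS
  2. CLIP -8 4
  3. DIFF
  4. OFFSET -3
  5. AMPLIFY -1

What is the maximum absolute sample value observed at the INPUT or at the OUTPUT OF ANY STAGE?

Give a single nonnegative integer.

Input: [1, 0, -4, -4] (max |s|=4)
Stage 1 (ABS): |1|=1, |0|=0, |-4|=4, |-4|=4 -> [1, 0, 4, 4] (max |s|=4)
Stage 2 (CLIP -8 4): clip(1,-8,4)=1, clip(0,-8,4)=0, clip(4,-8,4)=4, clip(4,-8,4)=4 -> [1, 0, 4, 4] (max |s|=4)
Stage 3 (DIFF): s[0]=1, 0-1=-1, 4-0=4, 4-4=0 -> [1, -1, 4, 0] (max |s|=4)
Stage 4 (OFFSET -3): 1+-3=-2, -1+-3=-4, 4+-3=1, 0+-3=-3 -> [-2, -4, 1, -3] (max |s|=4)
Stage 5 (AMPLIFY -1): -2*-1=2, -4*-1=4, 1*-1=-1, -3*-1=3 -> [2, 4, -1, 3] (max |s|=4)
Overall max amplitude: 4

Answer: 4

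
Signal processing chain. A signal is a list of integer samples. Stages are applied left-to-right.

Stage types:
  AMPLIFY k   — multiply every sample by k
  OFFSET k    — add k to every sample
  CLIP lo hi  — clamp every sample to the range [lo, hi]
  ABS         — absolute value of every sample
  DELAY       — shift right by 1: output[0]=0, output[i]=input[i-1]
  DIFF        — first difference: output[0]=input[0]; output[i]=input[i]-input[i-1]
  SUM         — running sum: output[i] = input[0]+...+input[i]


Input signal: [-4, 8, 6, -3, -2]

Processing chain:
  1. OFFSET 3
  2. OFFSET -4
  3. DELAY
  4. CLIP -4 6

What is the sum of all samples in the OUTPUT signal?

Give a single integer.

Input: [-4, 8, 6, -3, -2]
Stage 1 (OFFSET 3): -4+3=-1, 8+3=11, 6+3=9, -3+3=0, -2+3=1 -> [-1, 11, 9, 0, 1]
Stage 2 (OFFSET -4): -1+-4=-5, 11+-4=7, 9+-4=5, 0+-4=-4, 1+-4=-3 -> [-5, 7, 5, -4, -3]
Stage 3 (DELAY): [0, -5, 7, 5, -4] = [0, -5, 7, 5, -4] -> [0, -5, 7, 5, -4]
Stage 4 (CLIP -4 6): clip(0,-4,6)=0, clip(-5,-4,6)=-4, clip(7,-4,6)=6, clip(5,-4,6)=5, clip(-4,-4,6)=-4 -> [0, -4, 6, 5, -4]
Output sum: 3

Answer: 3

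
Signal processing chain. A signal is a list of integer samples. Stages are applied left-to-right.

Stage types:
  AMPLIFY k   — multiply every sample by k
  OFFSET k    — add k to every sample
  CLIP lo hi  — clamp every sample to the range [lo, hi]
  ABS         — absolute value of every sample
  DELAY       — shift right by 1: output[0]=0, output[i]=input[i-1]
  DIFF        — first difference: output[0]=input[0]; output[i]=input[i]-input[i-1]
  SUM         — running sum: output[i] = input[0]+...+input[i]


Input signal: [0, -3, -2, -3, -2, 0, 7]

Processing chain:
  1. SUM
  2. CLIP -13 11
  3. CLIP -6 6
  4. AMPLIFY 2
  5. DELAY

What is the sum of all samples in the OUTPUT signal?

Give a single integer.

Input: [0, -3, -2, -3, -2, 0, 7]
Stage 1 (SUM): sum[0..0]=0, sum[0..1]=-3, sum[0..2]=-5, sum[0..3]=-8, sum[0..4]=-10, sum[0..5]=-10, sum[0..6]=-3 -> [0, -3, -5, -8, -10, -10, -3]
Stage 2 (CLIP -13 11): clip(0,-13,11)=0, clip(-3,-13,11)=-3, clip(-5,-13,11)=-5, clip(-8,-13,11)=-8, clip(-10,-13,11)=-10, clip(-10,-13,11)=-10, clip(-3,-13,11)=-3 -> [0, -3, -5, -8, -10, -10, -3]
Stage 3 (CLIP -6 6): clip(0,-6,6)=0, clip(-3,-6,6)=-3, clip(-5,-6,6)=-5, clip(-8,-6,6)=-6, clip(-10,-6,6)=-6, clip(-10,-6,6)=-6, clip(-3,-6,6)=-3 -> [0, -3, -5, -6, -6, -6, -3]
Stage 4 (AMPLIFY 2): 0*2=0, -3*2=-6, -5*2=-10, -6*2=-12, -6*2=-12, -6*2=-12, -3*2=-6 -> [0, -6, -10, -12, -12, -12, -6]
Stage 5 (DELAY): [0, 0, -6, -10, -12, -12, -12] = [0, 0, -6, -10, -12, -12, -12] -> [0, 0, -6, -10, -12, -12, -12]
Output sum: -52

Answer: -52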